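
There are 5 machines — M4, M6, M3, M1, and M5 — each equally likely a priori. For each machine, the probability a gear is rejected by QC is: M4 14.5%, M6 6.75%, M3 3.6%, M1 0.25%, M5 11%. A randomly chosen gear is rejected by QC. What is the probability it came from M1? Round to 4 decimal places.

0.0069

Since the prior is uniform, the posterior is proportional to the likelihood:
  M4: 0.145
  M6: 0.0675
  M3: 0.036
  M1: 0.0025
  M5: 0.11
Total = 0.361.
P(M1 | evidence) = 0.0025 / 0.361 ≈ 0.0069.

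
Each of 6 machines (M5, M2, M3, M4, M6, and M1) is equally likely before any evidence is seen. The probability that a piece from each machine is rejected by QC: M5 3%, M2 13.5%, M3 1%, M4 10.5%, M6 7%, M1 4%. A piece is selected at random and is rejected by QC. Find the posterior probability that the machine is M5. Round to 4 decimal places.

Since the prior is uniform, the posterior is proportional to the likelihood:
  M5: 0.03
  M2: 0.135
  M3: 0.01
  M4: 0.105
  M6: 0.07
  M1: 0.04
Total = 0.39.
P(M5 | evidence) = 0.03 / 0.39 ≈ 0.0769.

0.0769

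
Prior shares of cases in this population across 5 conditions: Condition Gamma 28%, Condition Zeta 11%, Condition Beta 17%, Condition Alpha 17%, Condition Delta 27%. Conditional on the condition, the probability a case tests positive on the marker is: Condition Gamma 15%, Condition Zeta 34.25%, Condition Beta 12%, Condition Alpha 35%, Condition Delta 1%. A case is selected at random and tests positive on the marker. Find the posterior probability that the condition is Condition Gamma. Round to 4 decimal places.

By Bayes' rule, posterior ∝ prior × likelihood:
  Condition Gamma: 0.28 × 0.15 = 0.042
  Condition Zeta: 0.11 × 0.3425 = 0.037675
  Condition Beta: 0.17 × 0.12 = 0.0204
  Condition Alpha: 0.17 × 0.35 = 0.0595
  Condition Delta: 0.27 × 0.01 = 0.0027
Sum = 0.162275.
P(Condition Gamma | evidence) = 0.042 / 0.162275 ≈ 0.2588.

0.2588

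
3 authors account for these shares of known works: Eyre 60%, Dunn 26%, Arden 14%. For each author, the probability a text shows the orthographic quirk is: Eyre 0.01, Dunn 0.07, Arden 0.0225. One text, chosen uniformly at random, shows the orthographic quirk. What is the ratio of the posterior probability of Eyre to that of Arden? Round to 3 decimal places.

Compute prior × likelihood for every hypothesis:
  Eyre: 0.6 × 0.01 = 0.006
  Dunn: 0.26 × 0.07 = 0.0182
  Arden: 0.14 × 0.0225 = 0.00315
Normalizing constant = 0.02735.
The ratio is 0.006 / 0.00315 (the normalizer cancels) = 1.905.

1.905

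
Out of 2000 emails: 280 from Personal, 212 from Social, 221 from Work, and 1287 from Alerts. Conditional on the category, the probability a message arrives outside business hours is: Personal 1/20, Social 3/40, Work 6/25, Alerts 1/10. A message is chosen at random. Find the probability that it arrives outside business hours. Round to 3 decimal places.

Unnormalized posteriors (prior × likelihood):
  Personal: 0.14 × 0.05 = 0.007
  Social: 0.106 × 0.075 = 0.00795
  Work: 0.1105 × 0.24 = 0.02652
  Alerts: 0.6435 × 0.1 = 0.06435
P(off-hours) = 0.007 + 0.00795 + 0.02652 + 0.06435 = 0.10582 → 0.106.

0.106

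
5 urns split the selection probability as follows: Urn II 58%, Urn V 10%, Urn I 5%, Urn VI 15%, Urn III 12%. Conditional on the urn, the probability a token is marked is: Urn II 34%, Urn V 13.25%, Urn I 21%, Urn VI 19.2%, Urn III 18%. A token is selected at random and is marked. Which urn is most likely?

Urn II

Compute prior × likelihood for every hypothesis:
  Urn II: 0.58 × 0.34 = 0.1972
  Urn V: 0.1 × 0.1325 = 0.01325
  Urn I: 0.05 × 0.21 = 0.0105
  Urn VI: 0.15 × 0.192 = 0.0288
  Urn III: 0.12 × 0.18 = 0.0216
Sum = 0.27135.
Largest term belongs to Urn II, so Urn II is most probable.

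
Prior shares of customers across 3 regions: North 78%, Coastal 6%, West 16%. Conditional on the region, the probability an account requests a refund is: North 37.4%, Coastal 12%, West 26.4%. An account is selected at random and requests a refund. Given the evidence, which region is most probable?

North

By Bayes' rule, posterior ∝ prior × likelihood:
  North: 0.78 × 0.374 = 0.29172
  Coastal: 0.06 × 0.12 = 0.0072
  West: 0.16 × 0.264 = 0.04224
Normalizing constant = 0.34116.
Largest term belongs to North, so North is most probable.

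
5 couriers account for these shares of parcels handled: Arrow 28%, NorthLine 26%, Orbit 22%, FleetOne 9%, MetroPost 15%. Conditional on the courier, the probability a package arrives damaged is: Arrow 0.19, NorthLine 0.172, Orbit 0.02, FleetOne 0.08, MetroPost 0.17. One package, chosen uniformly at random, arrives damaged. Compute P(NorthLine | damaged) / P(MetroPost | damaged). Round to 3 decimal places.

1.754

Compute prior × likelihood for every hypothesis:
  Arrow: 0.28 × 0.19 = 0.0532
  NorthLine: 0.26 × 0.172 = 0.04472
  Orbit: 0.22 × 0.02 = 0.0044
  FleetOne: 0.09 × 0.08 = 0.0072
  MetroPost: 0.15 × 0.17 = 0.0255
Sum = 0.13502.
The ratio is 0.04472 / 0.0255 (the normalizer cancels) = 1.754.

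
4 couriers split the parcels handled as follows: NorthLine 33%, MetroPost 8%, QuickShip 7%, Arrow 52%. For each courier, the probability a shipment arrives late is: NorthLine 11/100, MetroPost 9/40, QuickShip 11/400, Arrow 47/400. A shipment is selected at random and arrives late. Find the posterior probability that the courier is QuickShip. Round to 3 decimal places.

0.016

Compute prior × likelihood for every hypothesis:
  NorthLine: 0.33 × 0.11 = 0.0363
  MetroPost: 0.08 × 0.225 = 0.018
  QuickShip: 0.07 × 0.0275 = 0.001925
  Arrow: 0.52 × 0.1175 = 0.0611
Sum = 0.117325.
P(QuickShip | evidence) = 0.001925 / 0.117325 ≈ 0.016.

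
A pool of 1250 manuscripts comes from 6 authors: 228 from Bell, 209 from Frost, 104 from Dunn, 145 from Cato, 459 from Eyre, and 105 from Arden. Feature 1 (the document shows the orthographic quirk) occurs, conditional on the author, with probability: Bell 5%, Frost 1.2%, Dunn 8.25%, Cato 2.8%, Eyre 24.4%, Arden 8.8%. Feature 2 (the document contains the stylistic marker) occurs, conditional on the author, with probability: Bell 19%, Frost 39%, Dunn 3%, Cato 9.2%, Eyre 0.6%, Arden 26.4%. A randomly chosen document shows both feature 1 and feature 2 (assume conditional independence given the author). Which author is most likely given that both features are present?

Arden

Unnormalized posteriors (prior × likelihood):
  Bell: 0.1824 × 0.05 × 0.19 = 0.0017328
  Frost: 0.1672 × 0.012 × 0.39 = 0.000782496
  Dunn: 0.0832 × 0.0825 × 0.03 = 0.00020592
  Cato: 0.116 × 0.028 × 0.092 = 0.000298816
  Eyre: 0.3672 × 0.244 × 0.006 = 0.0005375808
  Arden: 0.084 × 0.088 × 0.264 = 0.001951488
Total = 0.0055091008.
Largest term belongs to Arden, so Arden is most probable.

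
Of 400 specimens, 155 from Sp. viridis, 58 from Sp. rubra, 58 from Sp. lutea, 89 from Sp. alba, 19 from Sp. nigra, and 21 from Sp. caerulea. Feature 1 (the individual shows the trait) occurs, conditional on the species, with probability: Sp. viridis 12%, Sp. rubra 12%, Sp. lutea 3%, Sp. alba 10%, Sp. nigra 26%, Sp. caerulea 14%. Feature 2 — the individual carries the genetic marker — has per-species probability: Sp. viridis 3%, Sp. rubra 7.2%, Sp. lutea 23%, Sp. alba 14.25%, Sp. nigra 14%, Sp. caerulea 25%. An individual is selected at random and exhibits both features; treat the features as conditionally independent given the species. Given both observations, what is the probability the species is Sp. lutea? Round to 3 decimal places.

0.096

Unnormalized posteriors (prior × likelihood):
  Sp. viridis: 0.3875 × 0.12 × 0.03 = 0.001395
  Sp. rubra: 0.145 × 0.12 × 0.072 = 0.0012528
  Sp. lutea: 0.145 × 0.03 × 0.23 = 0.0010005
  Sp. alba: 0.2225 × 0.1 × 0.1425 = 0.003170625
  Sp. nigra: 0.0475 × 0.26 × 0.14 = 0.001729
  Sp. caerulea: 0.0525 × 0.14 × 0.25 = 0.0018375
Sum = 0.010385425.
P(Sp. lutea | evidence) = 0.0010005 / 0.010385425 ≈ 0.096.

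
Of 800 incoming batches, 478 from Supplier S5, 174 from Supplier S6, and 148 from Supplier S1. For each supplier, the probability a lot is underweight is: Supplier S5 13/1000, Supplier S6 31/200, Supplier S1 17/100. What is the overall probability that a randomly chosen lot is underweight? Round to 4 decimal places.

Unnormalized posteriors (prior × likelihood):
  Supplier S5: 0.5975 × 0.013 = 0.0077675
  Supplier S6: 0.2175 × 0.155 = 0.0337125
  Supplier S1: 0.185 × 0.17 = 0.03145
P(underweight) = 0.0077675 + 0.0337125 + 0.03145 = 0.07293 → 0.0729.

0.0729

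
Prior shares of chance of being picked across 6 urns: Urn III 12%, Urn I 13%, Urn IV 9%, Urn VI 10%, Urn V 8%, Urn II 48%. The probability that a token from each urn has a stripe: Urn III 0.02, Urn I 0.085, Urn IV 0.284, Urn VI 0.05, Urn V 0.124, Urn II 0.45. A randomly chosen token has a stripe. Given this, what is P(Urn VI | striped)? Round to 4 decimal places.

0.0185

By Bayes' rule, posterior ∝ prior × likelihood:
  Urn III: 0.12 × 0.02 = 0.0024
  Urn I: 0.13 × 0.085 = 0.01105
  Urn IV: 0.09 × 0.284 = 0.02556
  Urn VI: 0.1 × 0.05 = 0.005
  Urn V: 0.08 × 0.124 = 0.00992
  Urn II: 0.48 × 0.45 = 0.216
Normalizing constant = 0.26993.
P(Urn VI | evidence) = 0.005 / 0.26993 ≈ 0.0185.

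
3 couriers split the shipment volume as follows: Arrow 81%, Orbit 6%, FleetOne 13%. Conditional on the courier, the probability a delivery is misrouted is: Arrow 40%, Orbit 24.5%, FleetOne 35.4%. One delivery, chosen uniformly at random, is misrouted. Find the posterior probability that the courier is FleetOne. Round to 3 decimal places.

By Bayes' rule, posterior ∝ prior × likelihood:
  Arrow: 0.81 × 0.4 = 0.324
  Orbit: 0.06 × 0.245 = 0.0147
  FleetOne: 0.13 × 0.354 = 0.04602
Normalizing constant = 0.38472.
P(FleetOne | evidence) = 0.04602 / 0.38472 ≈ 0.120.

0.120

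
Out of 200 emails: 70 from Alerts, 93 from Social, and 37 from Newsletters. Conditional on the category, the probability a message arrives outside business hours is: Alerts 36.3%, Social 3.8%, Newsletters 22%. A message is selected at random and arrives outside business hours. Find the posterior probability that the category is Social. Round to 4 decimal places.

0.0953

Prior × likelihood for each hypothesis:
  Alerts: 0.35 × 0.363 = 0.12705
  Social: 0.465 × 0.038 = 0.01767
  Newsletters: 0.185 × 0.22 = 0.0407
Normalizing constant = 0.18542.
P(Social | evidence) = 0.01767 / 0.18542 ≈ 0.0953.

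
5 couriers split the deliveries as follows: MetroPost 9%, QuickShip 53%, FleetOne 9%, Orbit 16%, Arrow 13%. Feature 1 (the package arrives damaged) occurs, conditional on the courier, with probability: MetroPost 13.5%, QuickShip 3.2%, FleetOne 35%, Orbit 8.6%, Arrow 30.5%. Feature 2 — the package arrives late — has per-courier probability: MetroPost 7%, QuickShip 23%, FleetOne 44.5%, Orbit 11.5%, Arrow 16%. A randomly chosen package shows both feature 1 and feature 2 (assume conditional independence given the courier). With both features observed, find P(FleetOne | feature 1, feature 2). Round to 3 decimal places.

Unnormalized posteriors (prior × likelihood):
  MetroPost: 0.09 × 0.135 × 0.07 = 0.0008505
  QuickShip: 0.53 × 0.032 × 0.23 = 0.0039008
  FleetOne: 0.09 × 0.35 × 0.445 = 0.0140175
  Orbit: 0.16 × 0.086 × 0.115 = 0.0015824
  Arrow: 0.13 × 0.305 × 0.16 = 0.006344
Normalizing constant = 0.0266952.
P(FleetOne | evidence) = 0.0140175 / 0.0266952 ≈ 0.525.

0.525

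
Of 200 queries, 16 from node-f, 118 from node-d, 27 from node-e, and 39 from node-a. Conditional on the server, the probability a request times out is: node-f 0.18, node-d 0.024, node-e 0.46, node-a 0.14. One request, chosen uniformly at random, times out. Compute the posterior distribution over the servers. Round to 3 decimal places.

Unnormalized posteriors (prior × likelihood):
  node-f: 0.08 × 0.18 = 0.0144
  node-d: 0.59 × 0.024 = 0.01416
  node-e: 0.135 × 0.46 = 0.0621
  node-a: 0.195 × 0.14 = 0.0273
Total = 0.11796.
P(node-f | timeout) = 0.0144/0.11796 ≈ 0.122
P(node-d | timeout) = 0.01416/0.11796 ≈ 0.120
P(node-e | timeout) = 0.0621/0.11796 ≈ 0.526
P(node-a | timeout) = 0.0273/0.11796 ≈ 0.231
(Check: 0.122+0.120+0.526+0.231 = 0.999.)

node-f 0.122, node-d 0.120, node-e 0.526, node-a 0.231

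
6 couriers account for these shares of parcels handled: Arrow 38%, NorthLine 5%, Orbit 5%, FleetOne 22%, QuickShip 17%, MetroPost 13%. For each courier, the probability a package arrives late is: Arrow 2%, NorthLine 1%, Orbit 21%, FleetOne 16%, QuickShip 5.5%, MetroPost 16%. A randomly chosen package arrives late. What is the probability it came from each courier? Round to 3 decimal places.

Arrow 0.091, NorthLine 0.006, Orbit 0.125, FleetOne 0.419, QuickShip 0.111, MetroPost 0.248

Prior × likelihood for each hypothesis:
  Arrow: 0.38 × 0.02 = 0.0076
  NorthLine: 0.05 × 0.01 = 0.0005
  Orbit: 0.05 × 0.21 = 0.0105
  FleetOne: 0.22 × 0.16 = 0.0352
  QuickShip: 0.17 × 0.055 = 0.00935
  MetroPost: 0.13 × 0.16 = 0.0208
Sum = 0.08395.
P(Arrow | late) = 0.0076/0.08395 ≈ 0.091
P(NorthLine | late) = 0.0005/0.08395 ≈ 0.006
P(Orbit | late) = 0.0105/0.08395 ≈ 0.125
P(FleetOne | late) = 0.0352/0.08395 ≈ 0.419
P(QuickShip | late) = 0.00935/0.08395 ≈ 0.111
P(MetroPost | late) = 0.0208/0.08395 ≈ 0.248
(Check: 0.091+0.006+0.125+0.419+0.111+0.248 = 1.000.)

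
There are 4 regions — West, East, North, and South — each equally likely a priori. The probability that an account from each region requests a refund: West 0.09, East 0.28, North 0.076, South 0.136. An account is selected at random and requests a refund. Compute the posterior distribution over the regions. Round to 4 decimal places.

Since the prior is uniform, the posterior is proportional to the likelihood:
  West: 0.09
  East: 0.28
  North: 0.076
  South: 0.136
Sum = 0.582.
P(West | refund) = 0.09/0.582 ≈ 0.1546
P(East | refund) = 0.28/0.582 ≈ 0.4811
P(North | refund) = 0.076/0.582 ≈ 0.1306
P(South | refund) = 0.136/0.582 ≈ 0.2337

West 0.1546, East 0.4811, North 0.1306, South 0.2337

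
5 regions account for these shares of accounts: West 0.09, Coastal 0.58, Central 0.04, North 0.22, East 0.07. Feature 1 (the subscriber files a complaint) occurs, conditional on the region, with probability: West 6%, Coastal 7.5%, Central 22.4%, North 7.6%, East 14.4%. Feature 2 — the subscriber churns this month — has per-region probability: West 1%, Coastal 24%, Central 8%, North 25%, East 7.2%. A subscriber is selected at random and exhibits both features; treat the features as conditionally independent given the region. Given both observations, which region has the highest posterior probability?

Coastal

By Bayes' rule, posterior ∝ prior × likelihood:
  West: 0.09 × 0.06 × 0.01 = 0.000054
  Coastal: 0.58 × 0.075 × 0.24 = 0.01044
  Central: 0.04 × 0.224 × 0.08 = 0.0007168
  North: 0.22 × 0.076 × 0.25 = 0.00418
  East: 0.07 × 0.144 × 0.072 = 0.00072576
Sum = 0.01611656.
Largest term belongs to Coastal, so Coastal is most probable.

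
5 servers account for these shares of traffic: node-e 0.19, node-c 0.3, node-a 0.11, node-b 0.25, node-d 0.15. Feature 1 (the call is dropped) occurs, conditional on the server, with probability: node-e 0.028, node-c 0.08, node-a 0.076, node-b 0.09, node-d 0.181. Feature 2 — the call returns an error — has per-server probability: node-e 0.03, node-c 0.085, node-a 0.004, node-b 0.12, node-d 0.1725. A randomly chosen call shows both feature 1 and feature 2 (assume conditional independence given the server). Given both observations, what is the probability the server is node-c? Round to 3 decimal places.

0.212

Compute prior × likelihood for every hypothesis:
  node-e: 0.19 × 0.028 × 0.03 = 0.0001596
  node-c: 0.3 × 0.08 × 0.085 = 0.00204
  node-a: 0.11 × 0.076 × 0.004 = 0.00003344
  node-b: 0.25 × 0.09 × 0.12 = 0.0027
  node-d: 0.15 × 0.181 × 0.1725 = 0.004683375
Normalizing constant = 0.009616415.
P(node-c | evidence) = 0.00204 / 0.009616415 ≈ 0.212.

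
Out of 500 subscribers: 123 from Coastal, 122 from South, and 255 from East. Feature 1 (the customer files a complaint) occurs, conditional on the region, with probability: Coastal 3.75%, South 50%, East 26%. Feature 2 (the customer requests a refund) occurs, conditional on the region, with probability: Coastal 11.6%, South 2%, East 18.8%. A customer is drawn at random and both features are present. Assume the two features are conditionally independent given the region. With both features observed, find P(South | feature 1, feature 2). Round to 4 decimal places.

By Bayes' rule, posterior ∝ prior × likelihood:
  Coastal: 0.246 × 0.0375 × 0.116 = 0.0010701
  South: 0.244 × 0.5 × 0.02 = 0.00244
  East: 0.51 × 0.26 × 0.188 = 0.0249288
Sum = 0.0284389.
P(South | evidence) = 0.00244 / 0.0284389 ≈ 0.0858.

0.0858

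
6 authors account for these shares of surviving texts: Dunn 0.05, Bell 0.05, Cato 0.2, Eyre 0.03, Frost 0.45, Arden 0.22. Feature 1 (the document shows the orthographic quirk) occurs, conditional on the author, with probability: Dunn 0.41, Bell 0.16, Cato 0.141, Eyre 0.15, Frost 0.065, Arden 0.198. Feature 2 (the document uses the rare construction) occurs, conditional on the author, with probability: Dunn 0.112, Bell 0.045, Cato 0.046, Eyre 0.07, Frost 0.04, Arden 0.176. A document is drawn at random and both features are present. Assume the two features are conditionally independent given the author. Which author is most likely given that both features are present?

Arden

Prior × likelihood for each hypothesis:
  Dunn: 0.05 × 0.41 × 0.112 = 0.002296
  Bell: 0.05 × 0.16 × 0.045 = 0.00036
  Cato: 0.2 × 0.141 × 0.046 = 0.0012972
  Eyre: 0.03 × 0.15 × 0.07 = 0.000315
  Frost: 0.45 × 0.065 × 0.04 = 0.00117
  Arden: 0.22 × 0.198 × 0.176 = 0.00766656
Normalizing constant = 0.01310476.
Largest term belongs to Arden, so Arden is most probable.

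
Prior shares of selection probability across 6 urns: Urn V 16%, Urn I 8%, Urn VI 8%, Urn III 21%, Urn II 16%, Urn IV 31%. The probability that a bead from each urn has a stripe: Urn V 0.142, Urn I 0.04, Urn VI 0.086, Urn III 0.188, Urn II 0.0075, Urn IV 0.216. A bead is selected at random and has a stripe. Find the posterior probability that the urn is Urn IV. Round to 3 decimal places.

Compute prior × likelihood for every hypothesis:
  Urn V: 0.16 × 0.142 = 0.02272
  Urn I: 0.08 × 0.04 = 0.0032
  Urn VI: 0.08 × 0.086 = 0.00688
  Urn III: 0.21 × 0.188 = 0.03948
  Urn II: 0.16 × 0.0075 = 0.0012
  Urn IV: 0.31 × 0.216 = 0.06696
Sum = 0.14044.
P(Urn IV | evidence) = 0.06696 / 0.14044 ≈ 0.477.

0.477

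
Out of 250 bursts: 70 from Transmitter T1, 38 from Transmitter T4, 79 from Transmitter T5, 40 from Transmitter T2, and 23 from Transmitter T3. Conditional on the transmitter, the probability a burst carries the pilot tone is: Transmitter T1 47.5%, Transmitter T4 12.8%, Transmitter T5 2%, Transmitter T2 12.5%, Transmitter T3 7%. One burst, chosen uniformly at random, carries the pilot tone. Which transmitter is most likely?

Prior × likelihood for each hypothesis:
  Transmitter T1: 0.28 × 0.475 = 0.133
  Transmitter T4: 0.152 × 0.128 = 0.019456
  Transmitter T5: 0.316 × 0.02 = 0.00632
  Transmitter T2: 0.16 × 0.125 = 0.02
  Transmitter T3: 0.092 × 0.07 = 0.00644
Total = 0.185216.
Largest term belongs to Transmitter T1, so Transmitter T1 is most probable.

Transmitter T1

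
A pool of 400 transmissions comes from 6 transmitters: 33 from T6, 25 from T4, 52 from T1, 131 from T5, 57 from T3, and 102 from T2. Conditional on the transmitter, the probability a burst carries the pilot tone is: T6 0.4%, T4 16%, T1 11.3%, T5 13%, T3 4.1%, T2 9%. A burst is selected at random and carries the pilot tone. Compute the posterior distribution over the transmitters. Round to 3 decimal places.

Prior × likelihood for each hypothesis:
  T6: 0.0825 × 0.004 = 0.00033
  T4: 0.0625 × 0.16 = 0.01
  T1: 0.13 × 0.113 = 0.01469
  T5: 0.3275 × 0.13 = 0.042575
  T3: 0.1425 × 0.041 = 0.0058425
  T2: 0.255 × 0.09 = 0.02295
Normalizing constant = 0.0963875.
P(T6 | pilot) = 0.00033/0.0963875 ≈ 0.003
P(T4 | pilot) = 0.01/0.0963875 ≈ 0.104
P(T1 | pilot) = 0.01469/0.0963875 ≈ 0.152
P(T5 | pilot) = 0.042575/0.0963875 ≈ 0.442
P(T3 | pilot) = 0.0058425/0.0963875 ≈ 0.061
P(T2 | pilot) = 0.02295/0.0963875 ≈ 0.238

T6 0.003, T4 0.104, T1 0.152, T5 0.442, T3 0.061, T2 0.238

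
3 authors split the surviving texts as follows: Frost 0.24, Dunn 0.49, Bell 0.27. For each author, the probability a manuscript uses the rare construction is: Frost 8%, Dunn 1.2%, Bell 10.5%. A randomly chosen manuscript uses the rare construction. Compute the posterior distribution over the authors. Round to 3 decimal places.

Frost 0.359, Dunn 0.110, Bell 0.531

By Bayes' rule, posterior ∝ prior × likelihood:
  Frost: 0.24 × 0.08 = 0.0192
  Dunn: 0.49 × 0.012 = 0.00588
  Bell: 0.27 × 0.105 = 0.02835
Normalizing constant = 0.05343.
P(Frost | rare-form) = 0.0192/0.05343 ≈ 0.359
P(Dunn | rare-form) = 0.00588/0.05343 ≈ 0.110
P(Bell | rare-form) = 0.02835/0.05343 ≈ 0.531
(Check: 0.359+0.110+0.531 = 1.000.)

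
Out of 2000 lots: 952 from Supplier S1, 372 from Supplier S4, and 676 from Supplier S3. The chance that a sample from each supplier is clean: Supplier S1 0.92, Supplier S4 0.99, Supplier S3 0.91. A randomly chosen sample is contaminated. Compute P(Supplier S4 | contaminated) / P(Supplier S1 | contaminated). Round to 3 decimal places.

0.049

Taking complements, P(contaminated | each) = Supplier S1 0.08, Supplier S4 0.01, Supplier S3 0.09.
Prior × likelihood for each hypothesis:
  Supplier S1: 0.476 × 0.08 = 0.03808
  Supplier S4: 0.186 × 0.01 = 0.00186
  Supplier S3: 0.338 × 0.09 = 0.03042
Normalizing constant = 0.07036.
The ratio is 0.00186 / 0.03808 (the normalizer cancels) = 0.049.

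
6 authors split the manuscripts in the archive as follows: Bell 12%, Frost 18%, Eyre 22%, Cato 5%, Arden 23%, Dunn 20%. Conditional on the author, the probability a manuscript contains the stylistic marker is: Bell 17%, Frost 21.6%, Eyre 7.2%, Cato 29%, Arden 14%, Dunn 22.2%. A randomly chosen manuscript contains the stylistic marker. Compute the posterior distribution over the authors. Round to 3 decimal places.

Bell 0.123, Frost 0.234, Eyre 0.095, Cato 0.087, Arden 0.194, Dunn 0.267

By Bayes' rule, posterior ∝ prior × likelihood:
  Bell: 0.12 × 0.17 = 0.0204
  Frost: 0.18 × 0.216 = 0.03888
  Eyre: 0.22 × 0.072 = 0.01584
  Cato: 0.05 × 0.29 = 0.0145
  Arden: 0.23 × 0.14 = 0.0322
  Dunn: 0.2 × 0.222 = 0.0444
Normalizing constant = 0.16622.
P(Bell | marker) = 0.0204/0.16622 ≈ 0.123
P(Frost | marker) = 0.03888/0.16622 ≈ 0.234
P(Eyre | marker) = 0.01584/0.16622 ≈ 0.095
P(Cato | marker) = 0.0145/0.16622 ≈ 0.087
P(Arden | marker) = 0.0322/0.16622 ≈ 0.194
P(Dunn | marker) = 0.0444/0.16622 ≈ 0.267
(Check: 0.123+0.234+0.095+0.087+0.194+0.267 = 1.000.)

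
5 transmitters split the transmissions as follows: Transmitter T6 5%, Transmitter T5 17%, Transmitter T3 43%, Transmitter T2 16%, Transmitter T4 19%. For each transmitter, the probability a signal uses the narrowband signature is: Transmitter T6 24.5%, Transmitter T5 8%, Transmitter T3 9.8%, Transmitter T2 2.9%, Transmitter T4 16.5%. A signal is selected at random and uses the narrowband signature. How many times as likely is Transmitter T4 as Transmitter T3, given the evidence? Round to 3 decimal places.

0.744

Compute prior × likelihood for every hypothesis:
  Transmitter T6: 0.05 × 0.245 = 0.01225
  Transmitter T5: 0.17 × 0.08 = 0.0136
  Transmitter T3: 0.43 × 0.098 = 0.04214
  Transmitter T2: 0.16 × 0.029 = 0.00464
  Transmitter T4: 0.19 × 0.165 = 0.03135
Total = 0.10398.
The ratio is 0.03135 / 0.04214 (the normalizer cancels) = 0.744.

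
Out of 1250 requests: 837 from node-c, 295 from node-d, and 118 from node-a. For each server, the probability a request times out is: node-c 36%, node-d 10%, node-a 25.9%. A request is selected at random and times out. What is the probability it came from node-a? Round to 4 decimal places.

0.0846

By Bayes' rule, posterior ∝ prior × likelihood:
  node-c: 0.6696 × 0.36 = 0.241056
  node-d: 0.236 × 0.1 = 0.0236
  node-a: 0.0944 × 0.259 = 0.0244496
Sum = 0.2891056.
P(node-a | evidence) = 0.0244496 / 0.2891056 ≈ 0.0846.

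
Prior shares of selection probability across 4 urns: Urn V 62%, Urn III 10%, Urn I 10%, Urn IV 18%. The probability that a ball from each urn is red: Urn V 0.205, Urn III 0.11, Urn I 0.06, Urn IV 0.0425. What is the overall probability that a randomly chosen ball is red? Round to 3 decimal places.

0.152

Unnormalized posteriors (prior × likelihood):
  Urn V: 0.62 × 0.205 = 0.1271
  Urn III: 0.1 × 0.11 = 0.011
  Urn I: 0.1 × 0.06 = 0.006
  Urn IV: 0.18 × 0.0425 = 0.00765
P(red) = 0.1271 + 0.011 + 0.006 + 0.00765 = 0.15175 → 0.152.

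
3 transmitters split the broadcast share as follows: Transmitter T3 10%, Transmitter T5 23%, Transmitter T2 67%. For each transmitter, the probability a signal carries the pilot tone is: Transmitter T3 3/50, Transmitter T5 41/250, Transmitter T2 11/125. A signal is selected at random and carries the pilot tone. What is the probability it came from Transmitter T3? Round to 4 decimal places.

By Bayes' rule, posterior ∝ prior × likelihood:
  Transmitter T3: 0.1 × 0.06 = 0.006
  Transmitter T5: 0.23 × 0.164 = 0.03772
  Transmitter T2: 0.67 × 0.088 = 0.05896
Total = 0.10268.
P(Transmitter T3 | evidence) = 0.006 / 0.10268 ≈ 0.0584.

0.0584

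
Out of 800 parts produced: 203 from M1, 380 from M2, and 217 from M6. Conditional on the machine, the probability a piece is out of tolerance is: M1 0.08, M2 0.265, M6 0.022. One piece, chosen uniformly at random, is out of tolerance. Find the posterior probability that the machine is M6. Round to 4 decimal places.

By Bayes' rule, posterior ∝ prior × likelihood:
  M1: 0.25375 × 0.08 = 0.0203
  M2: 0.475 × 0.265 = 0.125875
  M6: 0.27125 × 0.022 = 0.0059675
Sum = 0.1521425.
P(M6 | evidence) = 0.0059675 / 0.1521425 ≈ 0.0392.

0.0392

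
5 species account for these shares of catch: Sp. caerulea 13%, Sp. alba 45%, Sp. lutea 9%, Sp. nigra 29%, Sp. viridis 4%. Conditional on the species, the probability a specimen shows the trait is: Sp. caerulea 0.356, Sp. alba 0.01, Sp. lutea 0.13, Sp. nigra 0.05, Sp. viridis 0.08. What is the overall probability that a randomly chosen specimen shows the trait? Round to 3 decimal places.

0.080

Compute prior × likelihood for every hypothesis:
  Sp. caerulea: 0.13 × 0.356 = 0.04628
  Sp. alba: 0.45 × 0.01 = 0.0045
  Sp. lutea: 0.09 × 0.13 = 0.0117
  Sp. nigra: 0.29 × 0.05 = 0.0145
  Sp. viridis: 0.04 × 0.08 = 0.0032
P(trait) = 0.04628 + 0.0045 + 0.0117 + 0.0145 + 0.0032 = 0.08018 → 0.080.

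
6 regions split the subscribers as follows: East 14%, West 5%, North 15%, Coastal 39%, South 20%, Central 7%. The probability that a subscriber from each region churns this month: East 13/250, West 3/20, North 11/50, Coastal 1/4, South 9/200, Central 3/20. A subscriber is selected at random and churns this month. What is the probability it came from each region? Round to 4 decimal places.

East 0.0442, West 0.0455, North 0.2003, Coastal 0.5917, South 0.0546, Central 0.0637

Prior × likelihood for each hypothesis:
  East: 0.14 × 0.052 = 0.00728
  West: 0.05 × 0.15 = 0.0075
  North: 0.15 × 0.22 = 0.033
  Coastal: 0.39 × 0.25 = 0.0975
  South: 0.2 × 0.045 = 0.009
  Central: 0.07 × 0.15 = 0.0105
Total = 0.16478.
P(East | churn) = 0.00728/0.16478 ≈ 0.0442
P(West | churn) = 0.0075/0.16478 ≈ 0.0455
P(North | churn) = 0.033/0.16478 ≈ 0.2003
P(Coastal | churn) = 0.0975/0.16478 ≈ 0.5917
P(South | churn) = 0.009/0.16478 ≈ 0.0546
P(Central | churn) = 0.0105/0.16478 ≈ 0.0637
(Check: 0.0442+0.0455+0.2003+0.5917+0.0546+0.0637 = 1.0000.)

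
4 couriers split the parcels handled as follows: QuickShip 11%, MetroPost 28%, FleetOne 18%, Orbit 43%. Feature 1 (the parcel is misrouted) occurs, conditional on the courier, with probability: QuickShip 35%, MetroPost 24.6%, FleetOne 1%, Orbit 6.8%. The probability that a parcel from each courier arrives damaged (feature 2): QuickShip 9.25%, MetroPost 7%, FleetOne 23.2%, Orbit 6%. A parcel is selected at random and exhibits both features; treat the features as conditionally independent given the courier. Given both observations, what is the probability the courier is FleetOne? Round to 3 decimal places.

Compute prior × likelihood for every hypothesis:
  QuickShip: 0.11 × 0.35 × 0.0925 = 0.00356125
  MetroPost: 0.28 × 0.246 × 0.07 = 0.0048216
  FleetOne: 0.18 × 0.01 × 0.232 = 0.0004176
  Orbit: 0.43 × 0.068 × 0.06 = 0.0017544
Total = 0.01055485.
P(FleetOne | evidence) = 0.0004176 / 0.01055485 ≈ 0.040.

0.040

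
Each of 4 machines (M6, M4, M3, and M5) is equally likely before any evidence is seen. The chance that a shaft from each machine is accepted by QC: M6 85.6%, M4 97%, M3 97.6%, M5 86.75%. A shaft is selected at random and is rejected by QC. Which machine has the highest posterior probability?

M6

Taking complements, P(rejected | each) = M6 0.144, M4 0.03, M3 0.024, M5 0.1325.
Since the prior is uniform, the posterior is proportional to the likelihood:
  M6: 0.144
  M4: 0.03
  M3: 0.024
  M5: 0.1325
Total = 0.3305.
Largest term belongs to M6, so M6 is most probable.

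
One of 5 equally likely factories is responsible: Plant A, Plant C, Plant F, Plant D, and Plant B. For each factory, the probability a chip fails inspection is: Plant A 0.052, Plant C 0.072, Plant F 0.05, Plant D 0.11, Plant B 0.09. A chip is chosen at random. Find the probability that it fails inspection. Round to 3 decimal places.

With a uniform prior (1/5 each), posterior ∝ likelihood:
  Plant A: 0.052
  Plant C: 0.072
  Plant F: 0.05
  Plant D: 0.11
  Plant B: 0.09
P(nonconforming) = (1/5) × (0.052 + 0.072 + 0.05 + 0.11 + 0.09) = 0.374/5 ≈ 0.075.

0.075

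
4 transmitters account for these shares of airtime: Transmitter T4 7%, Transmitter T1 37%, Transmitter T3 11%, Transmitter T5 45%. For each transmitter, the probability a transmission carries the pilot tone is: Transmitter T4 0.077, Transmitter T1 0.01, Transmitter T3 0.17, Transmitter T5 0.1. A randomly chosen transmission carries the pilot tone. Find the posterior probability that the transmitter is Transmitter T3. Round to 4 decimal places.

0.2569

By Bayes' rule, posterior ∝ prior × likelihood:
  Transmitter T4: 0.07 × 0.077 = 0.00539
  Transmitter T1: 0.37 × 0.01 = 0.0037
  Transmitter T3: 0.11 × 0.17 = 0.0187
  Transmitter T5: 0.45 × 0.1 = 0.045
Sum = 0.07279.
P(Transmitter T3 | evidence) = 0.0187 / 0.07279 ≈ 0.2569.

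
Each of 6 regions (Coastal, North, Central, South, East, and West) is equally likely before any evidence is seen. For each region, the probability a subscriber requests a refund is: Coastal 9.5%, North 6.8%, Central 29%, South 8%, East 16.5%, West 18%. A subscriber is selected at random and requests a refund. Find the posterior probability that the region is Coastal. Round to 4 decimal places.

Since the prior is uniform, the posterior is proportional to the likelihood:
  Coastal: 0.095
  North: 0.068
  Central: 0.29
  South: 0.08
  East: 0.165
  West: 0.18
Sum = 0.878.
P(Coastal | evidence) = 0.095 / 0.878 ≈ 0.1082.

0.1082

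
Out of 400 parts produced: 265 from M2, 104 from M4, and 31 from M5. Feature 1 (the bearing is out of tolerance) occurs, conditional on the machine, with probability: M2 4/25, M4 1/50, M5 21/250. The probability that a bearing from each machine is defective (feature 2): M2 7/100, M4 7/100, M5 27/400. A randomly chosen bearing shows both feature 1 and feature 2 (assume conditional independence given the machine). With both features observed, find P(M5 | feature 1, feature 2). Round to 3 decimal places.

0.053

Compute prior × likelihood for every hypothesis:
  M2: 0.6625 × 0.16 × 0.07 = 0.00742
  M4: 0.26 × 0.02 × 0.07 = 0.000364
  M5: 0.0775 × 0.084 × 0.0675 = 0.000439425
Total = 0.008223425.
P(M5 | evidence) = 0.000439425 / 0.008223425 ≈ 0.053.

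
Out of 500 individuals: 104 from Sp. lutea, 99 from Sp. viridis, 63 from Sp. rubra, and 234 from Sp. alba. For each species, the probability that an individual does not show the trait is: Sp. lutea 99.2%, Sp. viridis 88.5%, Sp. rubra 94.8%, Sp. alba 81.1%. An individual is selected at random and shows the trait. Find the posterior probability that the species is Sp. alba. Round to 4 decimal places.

Taking complements, P(trait | each) = Sp. lutea 0.008, Sp. viridis 0.115, Sp. rubra 0.052, Sp. alba 0.189.
Prior × likelihood for each hypothesis:
  Sp. lutea: 0.208 × 0.008 = 0.001664
  Sp. viridis: 0.198 × 0.115 = 0.02277
  Sp. rubra: 0.126 × 0.052 = 0.006552
  Sp. alba: 0.468 × 0.189 = 0.088452
Normalizing constant = 0.119438.
P(Sp. alba | evidence) = 0.088452 / 0.119438 ≈ 0.7406.

0.7406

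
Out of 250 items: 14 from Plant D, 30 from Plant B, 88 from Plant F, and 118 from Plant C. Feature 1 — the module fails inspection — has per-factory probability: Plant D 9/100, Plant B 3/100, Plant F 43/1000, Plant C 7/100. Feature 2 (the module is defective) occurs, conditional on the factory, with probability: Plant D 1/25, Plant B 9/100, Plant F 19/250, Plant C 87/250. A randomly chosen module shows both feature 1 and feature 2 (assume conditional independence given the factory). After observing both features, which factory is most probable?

Plant C

Unnormalized posteriors (prior × likelihood):
  Plant D: 0.056 × 0.09 × 0.04 = 0.0002016
  Plant B: 0.12 × 0.03 × 0.09 = 0.000324
  Plant F: 0.352 × 0.043 × 0.076 = 0.001150336
  Plant C: 0.472 × 0.07 × 0.348 = 0.01149792
Sum = 0.013173856.
Largest term belongs to Plant C, so Plant C is most probable.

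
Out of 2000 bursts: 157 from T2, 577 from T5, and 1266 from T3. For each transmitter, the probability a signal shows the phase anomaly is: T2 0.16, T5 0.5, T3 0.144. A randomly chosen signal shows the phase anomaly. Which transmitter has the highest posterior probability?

By Bayes' rule, posterior ∝ prior × likelihood:
  T2: 0.0785 × 0.16 = 0.01256
  T5: 0.2885 × 0.5 = 0.14425
  T3: 0.633 × 0.144 = 0.091152
Sum = 0.247962.
Largest term belongs to T5, so T5 is most probable.

T5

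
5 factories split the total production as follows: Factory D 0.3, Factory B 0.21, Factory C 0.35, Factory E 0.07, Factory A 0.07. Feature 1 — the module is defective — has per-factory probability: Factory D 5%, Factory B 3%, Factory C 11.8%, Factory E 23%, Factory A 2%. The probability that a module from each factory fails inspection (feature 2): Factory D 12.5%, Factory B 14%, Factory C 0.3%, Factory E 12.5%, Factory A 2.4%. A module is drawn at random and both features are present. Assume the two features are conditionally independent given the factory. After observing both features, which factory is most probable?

Unnormalized posteriors (prior × likelihood):
  Factory D: 0.3 × 0.05 × 0.125 = 0.001875
  Factory B: 0.21 × 0.03 × 0.14 = 0.000882
  Factory C: 0.35 × 0.118 × 0.003 = 0.0001239
  Factory E: 0.07 × 0.23 × 0.125 = 0.0020125
  Factory A: 0.07 × 0.02 × 0.024 = 0.0000336
Normalizing constant = 0.004927.
Largest term belongs to Factory E, so Factory E is most probable.

Factory E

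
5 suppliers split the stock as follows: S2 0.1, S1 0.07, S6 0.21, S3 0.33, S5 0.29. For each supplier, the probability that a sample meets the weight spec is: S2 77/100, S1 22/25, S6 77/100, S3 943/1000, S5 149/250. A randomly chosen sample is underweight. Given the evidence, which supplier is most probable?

Taking complements, P(underweight | each) = S2 0.23, S1 0.12, S6 0.23, S3 0.057, S5 0.404.
By Bayes' rule, posterior ∝ prior × likelihood:
  S2: 0.1 × 0.23 = 0.023
  S1: 0.07 × 0.12 = 0.0084
  S6: 0.21 × 0.23 = 0.0483
  S3: 0.33 × 0.057 = 0.01881
  S5: 0.29 × 0.404 = 0.11716
Normalizing constant = 0.21567.
Largest term belongs to S5, so S5 is most probable.

S5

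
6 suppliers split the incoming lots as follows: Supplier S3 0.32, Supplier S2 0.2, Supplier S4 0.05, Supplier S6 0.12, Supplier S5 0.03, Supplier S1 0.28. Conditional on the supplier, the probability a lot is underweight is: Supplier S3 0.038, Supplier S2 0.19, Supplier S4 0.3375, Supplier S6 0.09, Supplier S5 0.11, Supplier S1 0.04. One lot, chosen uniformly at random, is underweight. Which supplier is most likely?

Unnormalized posteriors (prior × likelihood):
  Supplier S3: 0.32 × 0.038 = 0.01216
  Supplier S2: 0.2 × 0.19 = 0.038
  Supplier S4: 0.05 × 0.3375 = 0.016875
  Supplier S6: 0.12 × 0.09 = 0.0108
  Supplier S5: 0.03 × 0.11 = 0.0033
  Supplier S1: 0.28 × 0.04 = 0.0112
Normalizing constant = 0.092335.
Largest term belongs to Supplier S2, so Supplier S2 is most probable.

Supplier S2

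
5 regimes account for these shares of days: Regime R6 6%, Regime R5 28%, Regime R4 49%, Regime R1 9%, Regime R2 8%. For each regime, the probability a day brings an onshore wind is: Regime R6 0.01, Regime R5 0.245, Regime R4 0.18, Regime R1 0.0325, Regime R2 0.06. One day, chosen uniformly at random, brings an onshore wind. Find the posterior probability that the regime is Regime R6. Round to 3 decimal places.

0.004

By Bayes' rule, posterior ∝ prior × likelihood:
  Regime R6: 0.06 × 0.01 = 0.0006
  Regime R5: 0.28 × 0.245 = 0.0686
  Regime R4: 0.49 × 0.18 = 0.0882
  Regime R1: 0.09 × 0.0325 = 0.002925
  Regime R2: 0.08 × 0.06 = 0.0048
Sum = 0.165125.
P(Regime R6 | evidence) = 0.0006 / 0.165125 ≈ 0.004.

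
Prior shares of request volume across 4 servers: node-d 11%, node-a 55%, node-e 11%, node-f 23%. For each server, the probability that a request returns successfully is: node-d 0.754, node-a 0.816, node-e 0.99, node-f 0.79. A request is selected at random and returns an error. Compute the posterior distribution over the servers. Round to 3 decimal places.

node-d 0.152, node-a 0.570, node-e 0.006, node-f 0.272

Taking complements, P(error | each) = node-d 0.246, node-a 0.184, node-e 0.01, node-f 0.21.
Unnormalized posteriors (prior × likelihood):
  node-d: 0.11 × 0.246 = 0.02706
  node-a: 0.55 × 0.184 = 0.1012
  node-e: 0.11 × 0.01 = 0.0011
  node-f: 0.23 × 0.21 = 0.0483
Total = 0.17766.
P(node-d | error) = 0.02706/0.17766 ≈ 0.152
P(node-a | error) = 0.1012/0.17766 ≈ 0.570
P(node-e | error) = 0.0011/0.17766 ≈ 0.006
P(node-f | error) = 0.0483/0.17766 ≈ 0.272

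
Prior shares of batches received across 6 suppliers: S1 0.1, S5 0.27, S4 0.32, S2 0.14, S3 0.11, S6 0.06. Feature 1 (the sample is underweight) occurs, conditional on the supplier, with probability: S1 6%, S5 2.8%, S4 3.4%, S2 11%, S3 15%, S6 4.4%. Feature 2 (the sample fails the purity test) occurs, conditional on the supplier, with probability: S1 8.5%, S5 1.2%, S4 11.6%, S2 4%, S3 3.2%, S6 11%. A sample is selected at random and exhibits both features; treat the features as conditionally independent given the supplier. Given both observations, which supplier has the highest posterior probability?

By Bayes' rule, posterior ∝ prior × likelihood:
  S1: 0.1 × 0.06 × 0.085 = 0.00051
  S5: 0.27 × 0.028 × 0.012 = 0.00009072
  S4: 0.32 × 0.034 × 0.116 = 0.00126208
  S2: 0.14 × 0.11 × 0.04 = 0.000616
  S3: 0.11 × 0.15 × 0.032 = 0.000528
  S6: 0.06 × 0.044 × 0.11 = 0.0002904
Normalizing constant = 0.0032972.
Largest term belongs to S4, so S4 is most probable.

S4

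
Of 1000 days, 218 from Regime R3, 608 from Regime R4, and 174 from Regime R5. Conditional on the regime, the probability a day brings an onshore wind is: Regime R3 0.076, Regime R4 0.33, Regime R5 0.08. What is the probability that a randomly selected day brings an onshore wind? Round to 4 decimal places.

By Bayes' rule, posterior ∝ prior × likelihood:
  Regime R3: 0.218 × 0.076 = 0.016568
  Regime R4: 0.608 × 0.33 = 0.20064
  Regime R5: 0.174 × 0.08 = 0.01392
P(onshore) = 0.016568 + 0.20064 + 0.01392 = 0.231128 → 0.2311.

0.2311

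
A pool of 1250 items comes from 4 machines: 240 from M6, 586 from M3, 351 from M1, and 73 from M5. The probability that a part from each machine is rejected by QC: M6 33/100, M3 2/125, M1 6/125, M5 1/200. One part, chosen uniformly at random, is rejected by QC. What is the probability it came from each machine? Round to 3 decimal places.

By Bayes' rule, posterior ∝ prior × likelihood:
  M6: 0.192 × 0.33 = 0.06336
  M3: 0.4688 × 0.016 = 0.0075008
  M1: 0.2808 × 0.048 = 0.0134784
  M5: 0.0584 × 0.005 = 0.000292
Normalizing constant = 0.0846312.
P(M6 | rejected) = 0.06336/0.0846312 ≈ 0.749
P(M3 | rejected) = 0.0075008/0.0846312 ≈ 0.089
P(M1 | rejected) = 0.0134784/0.0846312 ≈ 0.159
P(M5 | rejected) = 0.000292/0.0846312 ≈ 0.003

M6 0.749, M3 0.089, M1 0.159, M5 0.003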